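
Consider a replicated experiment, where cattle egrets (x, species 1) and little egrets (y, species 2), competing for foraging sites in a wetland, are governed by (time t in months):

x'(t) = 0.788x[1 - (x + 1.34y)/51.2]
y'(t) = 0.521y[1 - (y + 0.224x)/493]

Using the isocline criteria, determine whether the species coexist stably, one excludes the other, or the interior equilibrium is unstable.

species 2 excludes species 1

Compare the nullcline intercepts: K1/α12 = 51.2/1.34 = 38.2 < K2 = 493; K2/α21 = 493/0.224 = 2200 > K1 = 51.2.
Since the inequalities point opposite ways, species 2 can invade but species 1 cannot.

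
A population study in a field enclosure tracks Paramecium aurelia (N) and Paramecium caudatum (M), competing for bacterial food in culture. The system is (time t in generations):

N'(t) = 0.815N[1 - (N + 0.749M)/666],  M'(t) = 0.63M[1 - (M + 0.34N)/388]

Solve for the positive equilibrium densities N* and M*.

Setting both brackets to zero gives the nullclines N + 0.749M = 666 and 0.34N + M = 388.
Substituting M = 388 - 0.34N into the first: N(1 - 0.749·0.34) = 666 - 0.749·388.
So N* = 375/0.745 = 504, and then M* = 388 - 0.34·504 = 217.

N* ≈ 504, M* ≈ 217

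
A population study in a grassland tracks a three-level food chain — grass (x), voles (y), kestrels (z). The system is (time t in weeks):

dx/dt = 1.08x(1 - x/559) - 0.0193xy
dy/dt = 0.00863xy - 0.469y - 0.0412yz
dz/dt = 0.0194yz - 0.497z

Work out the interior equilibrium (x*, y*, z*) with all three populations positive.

x* ≈ 303, y* ≈ 25.6, z* ≈ 52.1

From dz/dt = 0: 0.0194y* = 0.497, so y* = 25.6.
From dx/dt = 0: 1.08(1 - x*/559) = 0.0193·25.6, giving x* = 559·(1 - 0.458) = 303.
From dy/dt = 0: 0.00863·303 - 0.469 = 0.0412z*, so z* = 2.15/0.0412 = 52.1.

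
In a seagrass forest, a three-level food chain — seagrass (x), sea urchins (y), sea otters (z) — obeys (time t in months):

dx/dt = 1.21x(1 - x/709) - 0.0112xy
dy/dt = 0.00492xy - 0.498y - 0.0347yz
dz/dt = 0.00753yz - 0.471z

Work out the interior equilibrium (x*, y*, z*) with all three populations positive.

x* ≈ 299, y* ≈ 62.5, z* ≈ 28

From dz/dt = 0: 0.00753y* = 0.471, so y* = 62.5.
From dx/dt = 0: 1.21(1 - x*/709) = 0.0112·62.5, giving x* = 709·(1 - 0.579) = 299.
From dy/dt = 0: 0.00492·299 - 0.498 = 0.0347z*, so z* = 0.971/0.0347 = 28.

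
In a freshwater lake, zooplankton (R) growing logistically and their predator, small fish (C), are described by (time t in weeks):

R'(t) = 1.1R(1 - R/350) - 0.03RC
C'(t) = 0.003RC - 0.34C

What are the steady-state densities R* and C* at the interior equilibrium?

R* ≈ 113, C* ≈ 24.8

From dC/dt = 0 with C > 0: 0.003R* = 0.34, so R* = 113.
Substitute into dR/dt = 0: 1.1(1 - 113/350) = 0.03C*.
The bracket is 0.676, giving C* = 0.744/0.03 = 24.8.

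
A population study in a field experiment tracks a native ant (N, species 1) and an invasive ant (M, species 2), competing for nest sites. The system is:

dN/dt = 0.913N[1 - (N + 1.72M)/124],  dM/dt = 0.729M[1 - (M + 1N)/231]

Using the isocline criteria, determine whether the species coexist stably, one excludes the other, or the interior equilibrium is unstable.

species 2 excludes species 1

Compare the nullcline intercepts: K1/α12 = 124/1.72 = 72.1 < K2 = 231; K2/α21 = 231/1 = 231 > K1 = 124.
Since the inequalities point opposite ways, species 2 can invade but species 1 cannot.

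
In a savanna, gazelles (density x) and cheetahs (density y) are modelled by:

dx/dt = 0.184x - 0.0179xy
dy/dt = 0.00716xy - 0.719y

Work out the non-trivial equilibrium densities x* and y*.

Set dy/dt = 0 with y > 0: 0.00716x - 0.719 = 0, so x* = 0.719/0.00716 = 100.
Set dx/dt = 0 with x > 0: 0.184 - 0.0179y = 0, so y* = 0.184/0.0179 = 10.3.

x* ≈ 100, y* ≈ 10.3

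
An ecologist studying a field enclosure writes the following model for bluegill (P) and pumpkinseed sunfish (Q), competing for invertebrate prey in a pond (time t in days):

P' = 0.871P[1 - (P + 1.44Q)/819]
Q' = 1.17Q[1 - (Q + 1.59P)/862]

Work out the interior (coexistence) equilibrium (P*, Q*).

Setting both brackets to zero gives the nullclines P + 1.44Q = 819 and 1.59P + Q = 862.
Substituting Q = 862 - 1.59P into the first: P(1 - 1.44·1.59) = 819 - 1.44·862.
So P* = -422/-1.29 = 327, and then Q* = 862 - 1.59·327 = 341.

P* ≈ 327, Q* ≈ 341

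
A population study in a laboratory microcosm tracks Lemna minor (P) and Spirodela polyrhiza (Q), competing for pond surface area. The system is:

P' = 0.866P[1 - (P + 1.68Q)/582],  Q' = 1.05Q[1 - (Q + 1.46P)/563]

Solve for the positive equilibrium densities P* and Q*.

P* ≈ 250, Q* ≈ 197

Setting both brackets to zero gives the nullclines P + 1.68Q = 582 and 1.46P + Q = 563.
Substituting Q = 563 - 1.46P into the first: P(1 - 1.68·1.46) = 582 - 1.68·563.
So P* = -364/-1.45 = 250, and then Q* = 563 - 1.46·250 = 197.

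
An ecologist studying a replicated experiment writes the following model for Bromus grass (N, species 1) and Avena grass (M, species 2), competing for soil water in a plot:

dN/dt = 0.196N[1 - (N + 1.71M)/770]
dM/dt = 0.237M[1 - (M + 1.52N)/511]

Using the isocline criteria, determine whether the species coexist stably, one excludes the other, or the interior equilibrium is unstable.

Compare the nullcline intercepts: K1/α12 = 770/1.71 = 450 < K2 = 511; K2/α21 = 511/1.52 = 336 < K1 = 770.
Since both are reversed, neither can invade when rare; the interior point is a saddle.

unstable coexistence (outcome depends on initial conditions)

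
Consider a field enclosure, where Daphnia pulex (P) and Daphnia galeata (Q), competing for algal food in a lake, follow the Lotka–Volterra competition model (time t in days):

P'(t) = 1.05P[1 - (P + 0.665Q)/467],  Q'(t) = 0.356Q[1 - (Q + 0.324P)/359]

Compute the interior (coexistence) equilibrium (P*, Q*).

Setting both brackets to zero gives the nullclines P + 0.665Q = 467 and 0.324P + Q = 359.
Substituting Q = 359 - 0.324P into the first: P(1 - 0.665·0.324) = 467 - 0.665·359.
So P* = 228/0.785 = 291, and then Q* = 359 - 0.324·291 = 265.

P* ≈ 291, Q* ≈ 265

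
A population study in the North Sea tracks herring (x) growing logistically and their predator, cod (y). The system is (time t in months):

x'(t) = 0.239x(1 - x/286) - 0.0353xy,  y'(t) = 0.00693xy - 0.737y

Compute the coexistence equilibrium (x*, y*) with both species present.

x* ≈ 106, y* ≈ 4.25

From dy/dt = 0 with y > 0: 0.00693x* = 0.737, so x* = 106.
Substitute into dx/dt = 0: 0.239(1 - 106/286) = 0.0353y*.
The bracket is 0.628, giving y* = 0.15/0.0353 = 4.25.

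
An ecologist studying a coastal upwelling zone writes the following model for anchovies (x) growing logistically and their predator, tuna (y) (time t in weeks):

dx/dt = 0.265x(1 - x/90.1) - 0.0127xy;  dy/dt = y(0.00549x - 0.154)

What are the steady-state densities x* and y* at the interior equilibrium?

x* ≈ 28.1, y* ≈ 14.4

From dy/dt = 0 with y > 0: 0.00549x* = 0.154, so x* = 28.1.
Substitute into dx/dt = 0: 0.265(1 - 28.1/90.1) = 0.0127y*.
The bracket is 0.689, giving y* = 0.182/0.0127 = 14.4.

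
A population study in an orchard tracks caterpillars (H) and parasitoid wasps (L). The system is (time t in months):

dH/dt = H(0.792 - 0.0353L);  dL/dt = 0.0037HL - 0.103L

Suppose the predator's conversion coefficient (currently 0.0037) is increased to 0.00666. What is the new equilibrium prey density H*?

H* ≈ 15.5

At the interior fixed point, setting dL/dt = 0 with L > 0 fixes H* = (predator death rate)/(HL coefficient) — independent of the other coefficients.
With the change, H* = 0.103/0.00666 = 15.5; it falls from 27.8.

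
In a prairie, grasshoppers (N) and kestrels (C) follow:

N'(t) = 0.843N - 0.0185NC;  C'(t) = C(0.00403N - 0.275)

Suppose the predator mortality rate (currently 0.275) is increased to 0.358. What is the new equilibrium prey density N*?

At the interior fixed point, setting dC/dt = 0 with C > 0 fixes N* = (predator death rate)/(NC coefficient) — independent of the other coefficients.
With the change, N* = 0.358/0.00403 = 88.8; it rises from 68.2.

N* ≈ 88.8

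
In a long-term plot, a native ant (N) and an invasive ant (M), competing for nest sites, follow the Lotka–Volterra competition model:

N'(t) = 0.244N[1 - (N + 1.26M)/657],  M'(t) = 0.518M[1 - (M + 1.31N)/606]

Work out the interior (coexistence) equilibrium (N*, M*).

Setting both brackets to zero gives the nullclines N + 1.26M = 657 and 1.31N + M = 606.
Substituting M = 606 - 1.31N into the first: N(1 - 1.26·1.31) = 657 - 1.26·606.
So N* = -107/-0.651 = 164, and then M* = 606 - 1.31·164 = 391.

N* ≈ 164, M* ≈ 391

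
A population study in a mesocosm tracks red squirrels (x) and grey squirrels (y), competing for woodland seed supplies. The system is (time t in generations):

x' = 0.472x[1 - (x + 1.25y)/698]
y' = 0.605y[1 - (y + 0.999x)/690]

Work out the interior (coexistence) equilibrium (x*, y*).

x* ≈ 661, y* ≈ 29.4

Setting both brackets to zero gives the nullclines x + 1.25y = 698 and 0.999x + y = 690.
Substituting y = 690 - 0.999x into the first: x(1 - 1.25·0.999) = 698 - 1.25·690.
So x* = -164/-0.249 = 661, and then y* = 690 - 0.999·661 = 29.4.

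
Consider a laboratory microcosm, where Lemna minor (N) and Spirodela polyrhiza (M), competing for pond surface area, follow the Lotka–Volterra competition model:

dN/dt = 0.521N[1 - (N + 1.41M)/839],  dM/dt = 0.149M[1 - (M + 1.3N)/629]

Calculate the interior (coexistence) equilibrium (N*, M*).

N* ≈ 57.5, M* ≈ 554

Setting both brackets to zero gives the nullclines N + 1.41M = 839 and 1.3N + M = 629.
Substituting M = 629 - 1.3N into the first: N(1 - 1.41·1.3) = 839 - 1.41·629.
So N* = -47.9/-0.833 = 57.5, and then M* = 629 - 1.3·57.5 = 554.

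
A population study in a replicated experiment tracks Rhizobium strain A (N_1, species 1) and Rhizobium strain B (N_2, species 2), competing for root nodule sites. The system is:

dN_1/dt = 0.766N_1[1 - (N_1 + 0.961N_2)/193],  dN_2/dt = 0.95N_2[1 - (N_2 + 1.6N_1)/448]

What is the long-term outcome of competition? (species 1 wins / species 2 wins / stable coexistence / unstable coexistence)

species 2 excludes species 1

Compare the nullcline intercepts: K1/α12 = 193/0.961 = 201 < K2 = 448; K2/α21 = 448/1.6 = 280 > K1 = 193.
Since the inequalities point opposite ways, species 2 can invade but species 1 cannot.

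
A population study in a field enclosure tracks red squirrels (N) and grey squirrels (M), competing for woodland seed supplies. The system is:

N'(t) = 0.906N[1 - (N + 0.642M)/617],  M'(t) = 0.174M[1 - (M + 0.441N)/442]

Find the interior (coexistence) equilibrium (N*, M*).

Setting both brackets to zero gives the nullclines N + 0.642M = 617 and 0.441N + M = 442.
Substituting M = 442 - 0.441N into the first: N(1 - 0.642·0.441) = 617 - 0.642·442.
So N* = 333/0.717 = 465, and then M* = 442 - 0.441·465 = 237.

N* ≈ 465, M* ≈ 237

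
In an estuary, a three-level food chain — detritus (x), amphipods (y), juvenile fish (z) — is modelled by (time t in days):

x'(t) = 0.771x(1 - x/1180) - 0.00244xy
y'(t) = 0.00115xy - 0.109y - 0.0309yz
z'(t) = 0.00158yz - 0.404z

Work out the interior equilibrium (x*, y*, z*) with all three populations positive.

x* ≈ 225, y* ≈ 256, z* ≈ 4.85

From dz/dt = 0: 0.00158y* = 0.404, so y* = 256.
From dx/dt = 0: 0.771(1 - x*/1180) = 0.00244·256, giving x* = 1180·(1 - 0.809) = 225.
From dy/dt = 0: 0.00115·225 - 0.109 = 0.0309z*, so z* = 0.15/0.0309 = 4.85.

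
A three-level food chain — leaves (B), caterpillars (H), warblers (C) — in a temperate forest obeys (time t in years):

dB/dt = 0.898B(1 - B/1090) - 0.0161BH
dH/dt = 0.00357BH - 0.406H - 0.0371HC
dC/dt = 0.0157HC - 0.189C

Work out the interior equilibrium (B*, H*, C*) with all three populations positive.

B* ≈ 855, H* ≈ 12, C* ≈ 71.3

From dC/dt = 0: 0.0157H* = 0.189, so H* = 12.
From dB/dt = 0: 0.898(1 - B*/1090) = 0.0161·12, giving B* = 1090·(1 - 0.216) = 855.
From dH/dt = 0: 0.00357·855 - 0.406 = 0.0371C*, so C* = 2.65/0.0371 = 71.3.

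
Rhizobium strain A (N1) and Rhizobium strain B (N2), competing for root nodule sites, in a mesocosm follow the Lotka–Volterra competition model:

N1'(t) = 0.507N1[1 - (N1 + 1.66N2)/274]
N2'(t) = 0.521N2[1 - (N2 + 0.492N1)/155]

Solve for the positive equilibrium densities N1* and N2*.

N1* ≈ 91.1, N2* ≈ 110

Setting both brackets to zero gives the nullclines N1 + 1.66N2 = 274 and 0.492N1 + N2 = 155.
Substituting N2 = 155 - 0.492N1 into the first: N1(1 - 1.66·0.492) = 274 - 1.66·155.
So N1* = 16.7/0.183 = 91.1, and then N2* = 155 - 0.492·91.1 = 110.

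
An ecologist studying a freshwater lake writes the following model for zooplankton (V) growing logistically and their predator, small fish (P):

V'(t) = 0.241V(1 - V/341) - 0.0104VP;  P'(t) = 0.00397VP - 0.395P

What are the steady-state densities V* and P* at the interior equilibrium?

V* ≈ 99.5, P* ≈ 16.4

From dP/dt = 0 with P > 0: 0.00397V* = 0.395, so V* = 99.5.
Substitute into dV/dt = 0: 0.241(1 - 99.5/341) = 0.0104P*.
The bracket is 0.708, giving P* = 0.171/0.0104 = 16.4.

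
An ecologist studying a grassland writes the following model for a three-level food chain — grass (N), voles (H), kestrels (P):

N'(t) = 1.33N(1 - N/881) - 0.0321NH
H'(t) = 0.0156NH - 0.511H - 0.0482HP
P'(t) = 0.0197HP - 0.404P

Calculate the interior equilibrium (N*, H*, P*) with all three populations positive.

From dP/dt = 0: 0.0197H* = 0.404, so H* = 20.5.
From dN/dt = 0: 1.33(1 - N*/881) = 0.0321·20.5, giving N* = 881·(1 - 0.495) = 445.
From dH/dt = 0: 0.0156·445 - 0.511 = 0.0482P*, so P* = 6.43/0.0482 = 133.

N* ≈ 445, H* ≈ 20.5, P* ≈ 133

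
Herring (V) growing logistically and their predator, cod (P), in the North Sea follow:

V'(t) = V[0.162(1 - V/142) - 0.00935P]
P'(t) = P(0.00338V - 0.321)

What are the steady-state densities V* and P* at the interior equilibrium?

From dP/dt = 0 with P > 0: 0.00338V* = 0.321, so V* = 95.
Substitute into dV/dt = 0: 0.162(1 - 95/142) = 0.00935P*.
The bracket is 0.331, giving P* = 0.0537/0.00935 = 5.74.

V* ≈ 95, P* ≈ 5.74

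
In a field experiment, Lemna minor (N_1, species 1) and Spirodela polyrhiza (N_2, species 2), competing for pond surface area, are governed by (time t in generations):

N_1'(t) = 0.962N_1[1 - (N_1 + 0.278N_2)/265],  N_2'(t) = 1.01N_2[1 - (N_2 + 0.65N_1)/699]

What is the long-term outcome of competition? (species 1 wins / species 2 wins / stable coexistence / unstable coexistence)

Compare the nullcline intercepts: K1/α12 = 265/0.278 = 953 > K2 = 699; K2/α21 = 699/0.65 = 1080 > K1 = 265.
Since both inequalities hold, each species can invade when rare, so the interior equilibrium is stable.

stable coexistence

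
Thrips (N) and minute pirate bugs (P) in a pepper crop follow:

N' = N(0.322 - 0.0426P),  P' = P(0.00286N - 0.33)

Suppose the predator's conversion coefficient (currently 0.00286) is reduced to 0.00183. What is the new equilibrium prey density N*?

At the interior fixed point, setting dP/dt = 0 with P > 0 fixes N* = (predator death rate)/(NP coefficient) — independent of the other coefficients.
With the change, N* = 0.33/0.00183 = 180; it rises from 115.

N* ≈ 180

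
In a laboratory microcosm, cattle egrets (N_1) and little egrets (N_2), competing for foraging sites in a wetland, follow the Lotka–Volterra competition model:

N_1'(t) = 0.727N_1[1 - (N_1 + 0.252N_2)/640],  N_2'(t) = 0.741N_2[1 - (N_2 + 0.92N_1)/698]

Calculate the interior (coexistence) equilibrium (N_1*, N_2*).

N_1* ≈ 604, N_2* ≈ 142

Setting both brackets to zero gives the nullclines N_1 + 0.252N_2 = 640 and 0.92N_1 + N_2 = 698.
Substituting N_2 = 698 - 0.92N_1 into the first: N_1(1 - 0.252·0.92) = 640 - 0.252·698.
So N_1* = 464/0.768 = 604, and then N_2* = 698 - 0.92·604 = 142.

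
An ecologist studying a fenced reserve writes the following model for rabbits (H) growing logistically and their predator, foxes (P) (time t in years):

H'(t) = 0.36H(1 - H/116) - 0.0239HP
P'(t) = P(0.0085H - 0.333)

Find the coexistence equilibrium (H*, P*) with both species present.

H* ≈ 39.2, P* ≈ 9.98

From dP/dt = 0 with P > 0: 0.0085H* = 0.333, so H* = 39.2.
Substitute into dH/dt = 0: 0.36(1 - 39.2/116) = 0.0239P*.
The bracket is 0.662, giving P* = 0.238/0.0239 = 9.98.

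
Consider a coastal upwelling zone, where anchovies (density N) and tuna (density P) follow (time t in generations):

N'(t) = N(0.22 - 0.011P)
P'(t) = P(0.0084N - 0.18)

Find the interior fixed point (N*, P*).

N* ≈ 21.4, P* ≈ 20

Set dP/dt = 0 with P > 0: 0.0084N - 0.18 = 0, so N* = 0.18/0.0084 = 21.4.
Set dN/dt = 0 with N > 0: 0.22 - 0.011P = 0, so P* = 0.22/0.011 = 20.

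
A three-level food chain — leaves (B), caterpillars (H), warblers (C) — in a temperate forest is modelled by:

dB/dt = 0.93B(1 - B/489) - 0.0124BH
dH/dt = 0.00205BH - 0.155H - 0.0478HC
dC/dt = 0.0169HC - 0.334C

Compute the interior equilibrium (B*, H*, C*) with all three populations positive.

From dC/dt = 0: 0.0169H* = 0.334, so H* = 19.8.
From dB/dt = 0: 0.93(1 - B*/489) = 0.0124·19.8, giving B* = 489·(1 - 0.264) = 360.
From dH/dt = 0: 0.00205·360 - 0.155 = 0.0478C*, so C* = 0.583/0.0478 = 12.2.

B* ≈ 360, H* ≈ 19.8, C* ≈ 12.2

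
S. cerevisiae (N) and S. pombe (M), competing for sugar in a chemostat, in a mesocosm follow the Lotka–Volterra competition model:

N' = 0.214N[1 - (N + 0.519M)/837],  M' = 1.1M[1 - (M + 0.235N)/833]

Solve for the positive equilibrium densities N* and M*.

N* ≈ 461, M* ≈ 725

Setting both brackets to zero gives the nullclines N + 0.519M = 837 and 0.235N + M = 833.
Substituting M = 833 - 0.235N into the first: N(1 - 0.519·0.235) = 837 - 0.519·833.
So N* = 405/0.878 = 461, and then M* = 833 - 0.235·461 = 725.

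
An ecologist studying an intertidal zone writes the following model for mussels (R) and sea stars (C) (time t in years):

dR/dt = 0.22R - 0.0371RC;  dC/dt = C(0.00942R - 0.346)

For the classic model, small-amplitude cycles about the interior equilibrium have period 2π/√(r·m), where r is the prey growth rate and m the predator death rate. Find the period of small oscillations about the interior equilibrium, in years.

Here r = 0.22 and m = 0.346, so r·m = 0.0761.
ω = √0.0761 = 0.276 per year, hence T = 2π/ω ≈ 22.8 years.

T ≈ 22.8 years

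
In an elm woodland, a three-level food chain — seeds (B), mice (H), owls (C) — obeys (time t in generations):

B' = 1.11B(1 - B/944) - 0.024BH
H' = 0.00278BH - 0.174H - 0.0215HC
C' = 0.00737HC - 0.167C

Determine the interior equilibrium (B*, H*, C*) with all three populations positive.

From dC/dt = 0: 0.00737H* = 0.167, so H* = 22.7.
From dB/dt = 0: 1.11(1 - B*/944) = 0.024·22.7, giving B* = 944·(1 - 0.49) = 482.
From dH/dt = 0: 0.00278·482 - 0.174 = 0.0215C*, so C* = 1.16/0.0215 = 54.2.

B* ≈ 482, H* ≈ 22.7, C* ≈ 54.2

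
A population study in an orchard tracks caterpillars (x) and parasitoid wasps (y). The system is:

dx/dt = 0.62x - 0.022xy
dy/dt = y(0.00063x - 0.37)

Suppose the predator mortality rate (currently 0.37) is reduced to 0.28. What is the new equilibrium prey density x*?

At the interior fixed point, setting dy/dt = 0 with y > 0 fixes x* = (predator death rate)/(xy coefficient) — independent of the other coefficients.
With the change, x* = 0.28/0.00063 = 444; it falls from 587.

x* ≈ 444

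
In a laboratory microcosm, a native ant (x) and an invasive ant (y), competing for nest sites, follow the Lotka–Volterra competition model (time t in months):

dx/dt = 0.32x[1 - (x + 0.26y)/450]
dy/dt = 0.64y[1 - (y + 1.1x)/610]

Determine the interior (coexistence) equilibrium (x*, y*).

x* ≈ 408, y* ≈ 161

Setting both brackets to zero gives the nullclines x + 0.26y = 450 and 1.1x + y = 610.
Substituting y = 610 - 1.1x into the first: x(1 - 0.26·1.1) = 450 - 0.26·610.
So x* = 291/0.714 = 408, and then y* = 610 - 1.1·408 = 161.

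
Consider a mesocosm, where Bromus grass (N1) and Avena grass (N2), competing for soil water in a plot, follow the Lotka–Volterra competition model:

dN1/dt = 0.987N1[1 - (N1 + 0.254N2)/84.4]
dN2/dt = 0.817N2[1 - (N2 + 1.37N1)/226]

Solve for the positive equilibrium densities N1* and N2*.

Setting both brackets to zero gives the nullclines N1 + 0.254N2 = 84.4 and 1.37N1 + N2 = 226.
Substituting N2 = 226 - 1.37N1 into the first: N1(1 - 0.254·1.37) = 84.4 - 0.254·226.
So N1* = 27/0.652 = 41.4, and then N2* = 226 - 1.37·41.4 = 169.

N1* ≈ 41.4, N2* ≈ 169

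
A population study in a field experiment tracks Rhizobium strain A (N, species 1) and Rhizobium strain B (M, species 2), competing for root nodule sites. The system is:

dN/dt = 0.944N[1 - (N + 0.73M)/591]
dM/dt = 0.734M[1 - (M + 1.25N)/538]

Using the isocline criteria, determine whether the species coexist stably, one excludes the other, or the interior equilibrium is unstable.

species 1 excludes species 2

Compare the nullcline intercepts: K1/α12 = 591/0.73 = 810 > K2 = 538; K2/α21 = 538/1.25 = 430 < K1 = 591.
Since the inequalities point opposite ways, species 1 can invade but species 2 cannot.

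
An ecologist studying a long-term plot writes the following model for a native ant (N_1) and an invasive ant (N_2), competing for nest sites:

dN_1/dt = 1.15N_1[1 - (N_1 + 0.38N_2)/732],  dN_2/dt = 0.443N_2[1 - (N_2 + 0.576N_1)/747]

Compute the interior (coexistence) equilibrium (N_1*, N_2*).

Setting both brackets to zero gives the nullclines N_1 + 0.38N_2 = 732 and 0.576N_1 + N_2 = 747.
Substituting N_2 = 747 - 0.576N_1 into the first: N_1(1 - 0.38·0.576) = 732 - 0.38·747.
So N_1* = 448/0.781 = 574, and then N_2* = 747 - 0.576·574 = 417.

N_1* ≈ 574, N_2* ≈ 417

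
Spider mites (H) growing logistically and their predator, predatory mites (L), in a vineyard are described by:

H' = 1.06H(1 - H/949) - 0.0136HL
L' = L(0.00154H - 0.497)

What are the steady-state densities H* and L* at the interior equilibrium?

H* ≈ 323, L* ≈ 51.4

From dL/dt = 0 with L > 0: 0.00154H* = 0.497, so H* = 323.
Substitute into dH/dt = 0: 1.06(1 - 323/949) = 0.0136L*.
The bracket is 0.66, giving L* = 0.7/0.0136 = 51.4.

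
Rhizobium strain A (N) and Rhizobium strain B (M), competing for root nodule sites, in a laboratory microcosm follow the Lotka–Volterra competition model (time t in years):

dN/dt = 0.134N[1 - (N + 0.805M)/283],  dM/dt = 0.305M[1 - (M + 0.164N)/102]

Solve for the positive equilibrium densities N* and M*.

N* ≈ 231, M* ≈ 64

Setting both brackets to zero gives the nullclines N + 0.805M = 283 and 0.164N + M = 102.
Substituting M = 102 - 0.164N into the first: N(1 - 0.805·0.164) = 283 - 0.805·102.
So N* = 201/0.868 = 231, and then M* = 102 - 0.164·231 = 64.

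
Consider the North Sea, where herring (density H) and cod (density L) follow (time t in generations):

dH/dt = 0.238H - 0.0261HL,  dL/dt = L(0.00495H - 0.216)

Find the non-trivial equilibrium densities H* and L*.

H* ≈ 43.6, L* ≈ 9.12

Set dL/dt = 0 with L > 0: 0.00495H - 0.216 = 0, so H* = 0.216/0.00495 = 43.6.
Set dH/dt = 0 with H > 0: 0.238 - 0.0261L = 0, so L* = 0.238/0.0261 = 9.12.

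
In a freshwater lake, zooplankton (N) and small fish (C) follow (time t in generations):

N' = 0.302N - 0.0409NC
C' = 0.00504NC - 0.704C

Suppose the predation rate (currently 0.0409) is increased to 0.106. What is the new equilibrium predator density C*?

C* ≈ 2.85

At the interior fixed point, setting dN/dt = 0 with N > 0 fixes C* = (prey growth rate)/(NC coefficient) — independent of the other coefficients.
With the change, C* = 0.302/0.106 = 2.85; it falls from 7.38.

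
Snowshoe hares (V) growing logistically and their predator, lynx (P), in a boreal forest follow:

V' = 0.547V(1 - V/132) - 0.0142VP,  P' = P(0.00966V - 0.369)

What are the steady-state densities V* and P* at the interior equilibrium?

V* ≈ 38.2, P* ≈ 27.4

From dP/dt = 0 with P > 0: 0.00966V* = 0.369, so V* = 38.2.
Substitute into dV/dt = 0: 0.547(1 - 38.2/132) = 0.0142P*.
The bracket is 0.711, giving P* = 0.389/0.0142 = 27.4.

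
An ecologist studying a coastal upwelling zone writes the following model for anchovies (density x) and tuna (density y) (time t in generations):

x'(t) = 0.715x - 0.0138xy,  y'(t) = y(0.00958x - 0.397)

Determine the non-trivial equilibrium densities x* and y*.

x* ≈ 41.4, y* ≈ 51.8

Set dy/dt = 0 with y > 0: 0.00958x - 0.397 = 0, so x* = 0.397/0.00958 = 41.4.
Set dx/dt = 0 with x > 0: 0.715 - 0.0138y = 0, so y* = 0.715/0.0138 = 51.8.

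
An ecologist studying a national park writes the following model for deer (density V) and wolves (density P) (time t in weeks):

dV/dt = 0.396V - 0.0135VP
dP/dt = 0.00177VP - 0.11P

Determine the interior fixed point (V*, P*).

V* ≈ 62.1, P* ≈ 29.3

Set dP/dt = 0 with P > 0: 0.00177V - 0.11 = 0, so V* = 0.11/0.00177 = 62.1.
Set dV/dt = 0 with V > 0: 0.396 - 0.0135P = 0, so P* = 0.396/0.0135 = 29.3.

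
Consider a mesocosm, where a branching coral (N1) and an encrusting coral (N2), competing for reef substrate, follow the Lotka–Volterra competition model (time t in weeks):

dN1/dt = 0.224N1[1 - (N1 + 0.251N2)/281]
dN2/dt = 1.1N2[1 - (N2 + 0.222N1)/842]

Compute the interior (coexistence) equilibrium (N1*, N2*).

N1* ≈ 73.8, N2* ≈ 826

Setting both brackets to zero gives the nullclines N1 + 0.251N2 = 281 and 0.222N1 + N2 = 842.
Substituting N2 = 842 - 0.222N1 into the first: N1(1 - 0.251·0.222) = 281 - 0.251·842.
So N1* = 69.7/0.944 = 73.8, and then N2* = 842 - 0.222·73.8 = 826.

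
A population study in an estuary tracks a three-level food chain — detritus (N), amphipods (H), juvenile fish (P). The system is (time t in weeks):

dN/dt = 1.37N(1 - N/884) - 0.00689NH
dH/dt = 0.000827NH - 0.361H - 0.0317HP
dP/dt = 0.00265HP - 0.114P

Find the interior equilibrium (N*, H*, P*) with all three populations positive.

From dP/dt = 0: 0.00265H* = 0.114, so H* = 43.
From dN/dt = 0: 1.37(1 - N*/884) = 0.00689·43, giving N* = 884·(1 - 0.216) = 693.
From dH/dt = 0: 0.000827·693 - 0.361 = 0.0317P*, so P* = 0.212/0.0317 = 6.68.

N* ≈ 693, H* ≈ 43, P* ≈ 6.68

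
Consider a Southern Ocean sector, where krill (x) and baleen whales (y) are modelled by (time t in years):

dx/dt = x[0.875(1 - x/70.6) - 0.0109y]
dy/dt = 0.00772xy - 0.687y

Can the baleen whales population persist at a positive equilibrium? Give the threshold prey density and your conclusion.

Threshold x = 89; K < 89, so no, the predator goes extinct.

The predator equation gives dy/dt > 0 only when x > 0.687/0.00772 = 89.
Without the predator, x → K = 70.6. Since 70.6 < 89, the predator cannot invade.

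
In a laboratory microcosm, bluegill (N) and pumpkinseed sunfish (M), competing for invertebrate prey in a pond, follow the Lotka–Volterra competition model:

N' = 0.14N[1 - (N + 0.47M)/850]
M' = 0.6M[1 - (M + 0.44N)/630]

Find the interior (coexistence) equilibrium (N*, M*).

Setting both brackets to zero gives the nullclines N + 0.47M = 850 and 0.44N + M = 630.
Substituting M = 630 - 0.44N into the first: N(1 - 0.47·0.44) = 850 - 0.47·630.
So N* = 554/0.793 = 698, and then M* = 630 - 0.44·698 = 323.

N* ≈ 698, M* ≈ 323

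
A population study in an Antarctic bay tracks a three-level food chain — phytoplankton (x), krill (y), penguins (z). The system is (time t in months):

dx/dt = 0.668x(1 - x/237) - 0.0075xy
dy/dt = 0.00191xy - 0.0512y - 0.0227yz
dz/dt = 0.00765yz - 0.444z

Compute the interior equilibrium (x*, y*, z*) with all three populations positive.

x* ≈ 82.6, y* ≈ 58, z* ≈ 4.69

From dz/dt = 0: 0.00765y* = 0.444, so y* = 58.
From dx/dt = 0: 0.668(1 - x*/237) = 0.0075·58, giving x* = 237·(1 - 0.652) = 82.6.
From dy/dt = 0: 0.00191·82.6 - 0.0512 = 0.0227z*, so z* = 0.106/0.0227 = 4.69.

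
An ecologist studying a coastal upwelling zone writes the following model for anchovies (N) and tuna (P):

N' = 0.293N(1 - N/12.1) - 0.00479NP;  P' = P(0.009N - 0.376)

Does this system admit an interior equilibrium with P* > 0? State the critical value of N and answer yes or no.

Threshold N = 41.8; K < 41.8, so no, the predator goes extinct.

The predator equation gives dP/dt > 0 only when N > 0.376/0.009 = 41.8.
Without the predator, N → K = 12.1. Since 12.1 < 41.8, the predator cannot invade.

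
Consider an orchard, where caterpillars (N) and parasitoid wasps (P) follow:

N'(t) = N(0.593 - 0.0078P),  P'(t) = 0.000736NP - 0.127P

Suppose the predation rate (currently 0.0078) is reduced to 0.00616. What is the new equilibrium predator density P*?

At the interior fixed point, setting dN/dt = 0 with N > 0 fixes P* = (prey growth rate)/(NP coefficient) — independent of the other coefficients.
With the change, P* = 0.593/0.00616 = 96.3; it rises from 76.

P* ≈ 96.3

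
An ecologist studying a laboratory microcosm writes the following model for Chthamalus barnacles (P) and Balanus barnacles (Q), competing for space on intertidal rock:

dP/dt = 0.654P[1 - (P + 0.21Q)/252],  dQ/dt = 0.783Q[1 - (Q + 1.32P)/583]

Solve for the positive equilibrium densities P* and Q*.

P* ≈ 179, Q* ≈ 346

Setting both brackets to zero gives the nullclines P + 0.21Q = 252 and 1.32P + Q = 583.
Substituting Q = 583 - 1.32P into the first: P(1 - 0.21·1.32) = 252 - 0.21·583.
So P* = 130/0.723 = 179, and then Q* = 583 - 1.32·179 = 346.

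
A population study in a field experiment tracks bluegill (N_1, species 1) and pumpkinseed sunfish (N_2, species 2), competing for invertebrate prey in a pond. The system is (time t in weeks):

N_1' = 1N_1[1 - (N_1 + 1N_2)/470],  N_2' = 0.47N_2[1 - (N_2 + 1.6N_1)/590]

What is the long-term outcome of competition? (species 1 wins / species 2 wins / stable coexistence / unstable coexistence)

Compare the nullcline intercepts: K1/α12 = 470/1 = 470 < K2 = 590; K2/α21 = 590/1.6 = 369 < K1 = 470.
Since both are reversed, neither can invade when rare; the interior point is a saddle.

unstable coexistence (outcome depends on initial conditions)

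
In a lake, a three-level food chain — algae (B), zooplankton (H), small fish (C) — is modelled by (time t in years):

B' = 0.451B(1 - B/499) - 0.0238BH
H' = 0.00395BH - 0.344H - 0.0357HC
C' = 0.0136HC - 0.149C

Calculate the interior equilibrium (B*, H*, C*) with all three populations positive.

B* ≈ 210, H* ≈ 11, C* ≈ 13.7

From dC/dt = 0: 0.0136H* = 0.149, so H* = 11.
From dB/dt = 0: 0.451(1 - B*/499) = 0.0238·11, giving B* = 499·(1 - 0.578) = 210.
From dH/dt = 0: 0.00395·210 - 0.344 = 0.0357C*, so C* = 0.487/0.0357 = 13.7.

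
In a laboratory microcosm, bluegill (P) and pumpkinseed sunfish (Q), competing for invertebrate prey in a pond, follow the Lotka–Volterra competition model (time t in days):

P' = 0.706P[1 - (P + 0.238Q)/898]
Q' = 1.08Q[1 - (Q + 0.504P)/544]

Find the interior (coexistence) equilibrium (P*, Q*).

P* ≈ 873, Q* ≈ 104

Setting both brackets to zero gives the nullclines P + 0.238Q = 898 and 0.504P + Q = 544.
Substituting Q = 544 - 0.504P into the first: P(1 - 0.238·0.504) = 898 - 0.238·544.
So P* = 769/0.88 = 873, and then Q* = 544 - 0.504·873 = 104.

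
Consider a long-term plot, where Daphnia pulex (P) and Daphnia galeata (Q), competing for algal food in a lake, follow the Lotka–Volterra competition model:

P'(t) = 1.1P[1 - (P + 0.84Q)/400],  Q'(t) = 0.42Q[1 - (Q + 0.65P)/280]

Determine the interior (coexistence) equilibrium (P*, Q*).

Setting both brackets to zero gives the nullclines P + 0.84Q = 400 and 0.65P + Q = 280.
Substituting Q = 280 - 0.65P into the first: P(1 - 0.84·0.65) = 400 - 0.84·280.
So P* = 165/0.454 = 363, and then Q* = 280 - 0.65·363 = 44.1.

P* ≈ 363, Q* ≈ 44.1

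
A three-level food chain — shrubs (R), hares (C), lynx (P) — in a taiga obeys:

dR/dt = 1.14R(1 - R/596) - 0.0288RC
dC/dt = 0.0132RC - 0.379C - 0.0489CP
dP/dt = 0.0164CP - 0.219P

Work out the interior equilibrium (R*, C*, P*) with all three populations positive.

R* ≈ 395, C* ≈ 13.4, P* ≈ 98.9

From dP/dt = 0: 0.0164C* = 0.219, so C* = 13.4.
From dR/dt = 0: 1.14(1 - R*/596) = 0.0288·13.4, giving R* = 596·(1 - 0.337) = 395.
From dC/dt = 0: 0.0132·395 - 0.379 = 0.0489P*, so P* = 4.83/0.0489 = 98.9.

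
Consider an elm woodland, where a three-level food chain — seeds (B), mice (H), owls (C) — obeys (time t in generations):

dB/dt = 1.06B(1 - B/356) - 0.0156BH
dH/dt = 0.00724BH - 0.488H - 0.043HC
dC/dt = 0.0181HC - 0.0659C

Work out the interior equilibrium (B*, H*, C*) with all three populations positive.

From dC/dt = 0: 0.0181H* = 0.0659, so H* = 3.64.
From dB/dt = 0: 1.06(1 - B*/356) = 0.0156·3.64, giving B* = 356·(1 - 0.0536) = 337.
From dH/dt = 0: 0.00724·337 - 0.488 = 0.043C*, so C* = 1.95/0.043 = 45.4.

B* ≈ 337, H* ≈ 3.64, C* ≈ 45.4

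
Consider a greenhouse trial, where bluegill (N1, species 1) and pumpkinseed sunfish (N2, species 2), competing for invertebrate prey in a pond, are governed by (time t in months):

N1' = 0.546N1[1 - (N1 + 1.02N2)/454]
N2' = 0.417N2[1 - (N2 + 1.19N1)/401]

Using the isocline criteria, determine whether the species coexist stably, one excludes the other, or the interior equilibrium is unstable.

Compare the nullcline intercepts: K1/α12 = 454/1.02 = 445 > K2 = 401; K2/α21 = 401/1.19 = 337 < K1 = 454.
Since the inequalities point opposite ways, species 1 can invade but species 2 cannot.

species 1 excludes species 2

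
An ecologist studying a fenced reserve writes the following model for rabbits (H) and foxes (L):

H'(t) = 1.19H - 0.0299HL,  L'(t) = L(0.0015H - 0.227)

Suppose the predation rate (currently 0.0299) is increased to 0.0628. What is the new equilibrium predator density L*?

At the interior fixed point, setting dH/dt = 0 with H > 0 fixes L* = (prey growth rate)/(HL coefficient) — independent of the other coefficients.
With the change, L* = 1.19/0.0628 = 18.9; it falls from 39.8.

L* ≈ 18.9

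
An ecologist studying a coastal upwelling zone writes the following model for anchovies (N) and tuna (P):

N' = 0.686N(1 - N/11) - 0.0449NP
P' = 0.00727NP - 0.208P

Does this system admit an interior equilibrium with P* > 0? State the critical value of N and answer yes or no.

The predator equation gives dP/dt > 0 only when N > 0.208/0.00727 = 28.6.
Without the predator, N → K = 11. Since 11 < 28.6, the predator cannot invade.

Threshold N = 28.6; K < 28.6, so no, the predator goes extinct.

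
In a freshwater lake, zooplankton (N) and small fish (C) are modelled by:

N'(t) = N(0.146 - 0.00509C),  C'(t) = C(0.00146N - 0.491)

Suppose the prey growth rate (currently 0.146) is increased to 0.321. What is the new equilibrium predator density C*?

At the interior fixed point, setting dN/dt = 0 with N > 0 fixes C* = (prey growth rate)/(NC coefficient) — independent of the other coefficients.
With the change, C* = 0.321/0.00509 = 63.1; it rises from 28.7.

C* ≈ 63.1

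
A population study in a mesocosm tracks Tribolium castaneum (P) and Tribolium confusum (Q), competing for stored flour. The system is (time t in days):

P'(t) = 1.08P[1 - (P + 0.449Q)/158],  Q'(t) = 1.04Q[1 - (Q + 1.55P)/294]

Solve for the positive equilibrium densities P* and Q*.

Setting both brackets to zero gives the nullclines P + 0.449Q = 158 and 1.55P + Q = 294.
Substituting Q = 294 - 1.55P into the first: P(1 - 0.449·1.55) = 158 - 0.449·294.
So P* = 26/0.304 = 85.5, and then Q* = 294 - 1.55·85.5 = 161.

P* ≈ 85.5, Q* ≈ 161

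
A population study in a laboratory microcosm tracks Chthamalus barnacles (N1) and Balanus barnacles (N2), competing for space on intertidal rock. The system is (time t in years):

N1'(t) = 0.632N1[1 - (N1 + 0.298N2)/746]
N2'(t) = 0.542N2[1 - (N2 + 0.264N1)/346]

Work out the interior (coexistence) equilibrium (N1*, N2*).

Setting both brackets to zero gives the nullclines N1 + 0.298N2 = 746 and 0.264N1 + N2 = 346.
Substituting N2 = 346 - 0.264N1 into the first: N1(1 - 0.298·0.264) = 746 - 0.298·346.
So N1* = 643/0.921 = 698, and then N2* = 346 - 0.264·698 = 162.

N1* ≈ 698, N2* ≈ 162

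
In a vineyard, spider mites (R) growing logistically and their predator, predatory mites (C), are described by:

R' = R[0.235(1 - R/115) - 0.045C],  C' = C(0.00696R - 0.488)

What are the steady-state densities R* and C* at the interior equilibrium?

From dC/dt = 0 with C > 0: 0.00696R* = 0.488, so R* = 70.1.
Substitute into dR/dt = 0: 0.235(1 - 70.1/115) = 0.045C*.
The bracket is 0.39, giving C* = 0.0917/0.045 = 2.04.

R* ≈ 70.1, C* ≈ 2.04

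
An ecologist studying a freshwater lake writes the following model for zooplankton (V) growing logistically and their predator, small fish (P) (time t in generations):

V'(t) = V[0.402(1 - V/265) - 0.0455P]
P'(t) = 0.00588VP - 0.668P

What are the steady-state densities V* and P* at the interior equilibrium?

V* ≈ 114, P* ≈ 5.05

From dP/dt = 0 with P > 0: 0.00588V* = 0.668, so V* = 114.
Substitute into dV/dt = 0: 0.402(1 - 114/265) = 0.0455P*.
The bracket is 0.571, giving P* = 0.23/0.0455 = 5.05.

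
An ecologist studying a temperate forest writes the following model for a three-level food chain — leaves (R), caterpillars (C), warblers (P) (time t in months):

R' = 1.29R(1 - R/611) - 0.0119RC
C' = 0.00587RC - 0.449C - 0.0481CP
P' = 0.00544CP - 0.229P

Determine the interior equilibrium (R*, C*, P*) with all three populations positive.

From dP/dt = 0: 0.00544C* = 0.229, so C* = 42.1.
From dR/dt = 0: 1.29(1 - R*/611) = 0.0119·42.1, giving R* = 611·(1 - 0.388) = 374.
From dC/dt = 0: 0.00587·374 - 0.449 = 0.0481P*, so P* = 1.74/0.0481 = 36.3.

R* ≈ 374, C* ≈ 42.1, P* ≈ 36.3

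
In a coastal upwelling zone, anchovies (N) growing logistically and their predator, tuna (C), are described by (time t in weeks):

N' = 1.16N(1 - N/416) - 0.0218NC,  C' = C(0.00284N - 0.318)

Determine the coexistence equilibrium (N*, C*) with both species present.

N* ≈ 112, C* ≈ 38.9

From dC/dt = 0 with C > 0: 0.00284N* = 0.318, so N* = 112.
Substitute into dN/dt = 0: 1.16(1 - 112/416) = 0.0218C*.
The bracket is 0.731, giving C* = 0.848/0.0218 = 38.9.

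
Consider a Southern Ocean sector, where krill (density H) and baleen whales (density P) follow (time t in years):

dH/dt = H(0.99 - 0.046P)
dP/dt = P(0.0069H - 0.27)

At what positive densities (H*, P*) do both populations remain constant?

Set dP/dt = 0 with P > 0: 0.0069H - 0.27 = 0, so H* = 0.27/0.0069 = 39.1.
Set dH/dt = 0 with H > 0: 0.99 - 0.046P = 0, so P* = 0.99/0.046 = 21.5.

H* ≈ 39.1, P* ≈ 21.5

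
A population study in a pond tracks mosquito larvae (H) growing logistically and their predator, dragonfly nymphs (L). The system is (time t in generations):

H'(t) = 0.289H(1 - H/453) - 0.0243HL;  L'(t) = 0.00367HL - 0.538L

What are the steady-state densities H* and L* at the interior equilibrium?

From dL/dt = 0 with L > 0: 0.00367H* = 0.538, so H* = 147.
Substitute into dH/dt = 0: 0.289(1 - 147/453) = 0.0243L*.
The bracket is 0.676, giving L* = 0.195/0.0243 = 8.04.

H* ≈ 147, L* ≈ 8.04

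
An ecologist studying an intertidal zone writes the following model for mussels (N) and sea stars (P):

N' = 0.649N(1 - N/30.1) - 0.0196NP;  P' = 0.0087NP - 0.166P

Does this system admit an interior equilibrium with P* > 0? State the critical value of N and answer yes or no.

The predator equation gives dP/dt > 0 only when N > 0.166/0.0087 = 19.1.
Without the predator, N → K = 30.1. Since 30.1 > 19.1, the predator can invade and persist.

Threshold N = 19.1; K > 19.1, so yes, the predator persists.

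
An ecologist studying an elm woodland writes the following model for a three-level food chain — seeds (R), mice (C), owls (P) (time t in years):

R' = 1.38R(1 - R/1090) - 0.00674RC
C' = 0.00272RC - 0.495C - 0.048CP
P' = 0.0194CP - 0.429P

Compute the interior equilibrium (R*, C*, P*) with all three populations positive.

From dP/dt = 0: 0.0194C* = 0.429, so C* = 22.1.
From dR/dt = 0: 1.38(1 - R*/1090) = 0.00674·22.1, giving R* = 1090·(1 - 0.108) = 972.
From dC/dt = 0: 0.00272·972 - 0.495 = 0.048P*, so P* = 2.15/0.048 = 44.8.

R* ≈ 972, C* ≈ 22.1, P* ≈ 44.8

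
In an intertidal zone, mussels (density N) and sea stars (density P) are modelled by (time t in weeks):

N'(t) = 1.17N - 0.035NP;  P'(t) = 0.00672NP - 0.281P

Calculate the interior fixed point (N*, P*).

Set dP/dt = 0 with P > 0: 0.00672N - 0.281 = 0, so N* = 0.281/0.00672 = 41.8.
Set dN/dt = 0 with N > 0: 1.17 - 0.035P = 0, so P* = 1.17/0.035 = 33.4.

N* ≈ 41.8, P* ≈ 33.4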